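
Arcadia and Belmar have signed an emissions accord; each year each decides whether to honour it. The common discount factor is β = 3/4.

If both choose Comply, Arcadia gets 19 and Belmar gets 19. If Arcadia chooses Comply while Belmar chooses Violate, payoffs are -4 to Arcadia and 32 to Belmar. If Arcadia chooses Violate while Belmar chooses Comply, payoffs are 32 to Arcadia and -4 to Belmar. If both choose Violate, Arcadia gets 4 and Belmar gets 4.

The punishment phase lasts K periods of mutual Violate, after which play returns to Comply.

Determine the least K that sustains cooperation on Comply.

Need Σ_{k=1}^{K} β^k ≥ (32−19)/(19−4) = 0.8667 at β = 3/4.
At K = 1 the sum is 0.7500 < 0.8667; at K = 2 it is 1.3125 ≥ 0.8667.
So the minimum punishment length is K = 2.

2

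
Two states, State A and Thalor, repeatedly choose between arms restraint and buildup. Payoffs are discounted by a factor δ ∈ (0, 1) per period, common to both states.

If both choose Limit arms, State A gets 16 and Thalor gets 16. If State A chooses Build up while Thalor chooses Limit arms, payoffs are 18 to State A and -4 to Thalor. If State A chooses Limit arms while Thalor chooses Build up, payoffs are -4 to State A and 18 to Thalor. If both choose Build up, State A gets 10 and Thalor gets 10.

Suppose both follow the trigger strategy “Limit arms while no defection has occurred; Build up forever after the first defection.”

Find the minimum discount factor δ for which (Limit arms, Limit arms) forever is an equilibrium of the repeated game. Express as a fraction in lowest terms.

1/4

Under grim trigger the critical discount factor is (T−C)/(T−P) with T = 18, C = 16, P = 10.
δ* = (18−16)/(18−10) = 2/8 = 1/4.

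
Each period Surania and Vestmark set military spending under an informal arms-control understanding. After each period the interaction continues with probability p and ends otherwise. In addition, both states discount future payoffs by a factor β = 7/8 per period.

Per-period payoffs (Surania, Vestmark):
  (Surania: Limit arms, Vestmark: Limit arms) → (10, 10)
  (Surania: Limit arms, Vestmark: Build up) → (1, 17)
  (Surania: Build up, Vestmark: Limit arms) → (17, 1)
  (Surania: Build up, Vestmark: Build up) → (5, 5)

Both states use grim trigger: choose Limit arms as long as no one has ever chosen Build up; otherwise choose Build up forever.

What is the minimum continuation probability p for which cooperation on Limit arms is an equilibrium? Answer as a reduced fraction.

2/3

With continuation probability p and discount β, the effective per-period discount factor is βp.
Grim-trigger IC: βp ≥ (17−10)/(17−5) = 7/12.
So p ≥ (7/12)/(7/8) = 2/3.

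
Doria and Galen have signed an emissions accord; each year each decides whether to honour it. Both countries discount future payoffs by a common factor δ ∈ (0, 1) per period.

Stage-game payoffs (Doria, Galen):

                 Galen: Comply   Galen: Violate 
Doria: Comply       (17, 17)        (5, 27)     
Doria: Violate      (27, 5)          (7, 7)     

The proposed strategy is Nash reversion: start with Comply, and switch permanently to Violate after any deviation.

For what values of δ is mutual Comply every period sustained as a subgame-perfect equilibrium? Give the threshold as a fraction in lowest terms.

Cooperation forever yields 17 each period: 17/(1−δ).
Deviating yields 27 once, then 7 forever: 27 + 7δ/(1−δ).
No profitable deviation requires 17/(1−δ) ≥ 27 + 7δ/(1−δ).
Multiplying by (1−δ): 17 ≥ 27(1−δ) + 7δ = 27 − 20δ.
So 20δ ≥ 10, i.e. δ ≥ 10/20 = 1/2.

1/2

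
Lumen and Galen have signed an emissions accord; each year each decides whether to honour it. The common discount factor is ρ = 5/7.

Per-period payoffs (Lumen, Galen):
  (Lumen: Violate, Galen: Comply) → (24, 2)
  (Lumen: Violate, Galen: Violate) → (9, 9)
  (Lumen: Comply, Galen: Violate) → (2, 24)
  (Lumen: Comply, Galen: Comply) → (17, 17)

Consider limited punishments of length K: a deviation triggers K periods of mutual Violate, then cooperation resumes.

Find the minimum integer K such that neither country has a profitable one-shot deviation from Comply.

2

Need Σ_{k=1}^{K} ρ^k ≥ (24−17)/(17−9) = 0.8750 at ρ = 5/7.
At K = 1 the sum is 0.7143 < 0.8750; at K = 2 it is 1.2245 ≥ 0.8750.
So the minimum punishment length is K = 2.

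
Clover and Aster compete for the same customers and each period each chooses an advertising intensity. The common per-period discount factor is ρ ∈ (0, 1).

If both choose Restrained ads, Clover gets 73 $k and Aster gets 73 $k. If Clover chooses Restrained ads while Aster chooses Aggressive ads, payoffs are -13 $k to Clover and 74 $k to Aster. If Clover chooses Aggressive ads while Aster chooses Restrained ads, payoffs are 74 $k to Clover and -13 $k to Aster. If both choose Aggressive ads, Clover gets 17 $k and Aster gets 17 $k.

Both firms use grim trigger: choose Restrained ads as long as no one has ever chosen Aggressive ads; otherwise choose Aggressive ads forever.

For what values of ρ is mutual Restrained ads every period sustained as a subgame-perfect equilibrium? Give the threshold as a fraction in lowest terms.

1/57

One-period gain from deviating is 74 − 73 = 1. The loss is 73 − 17 = 56 in every subsequent period, with present value 56·ρ/(1−ρ).
Deviation is unprofitable when 56·ρ/(1−ρ) ≥ 1, i.e. ρ/(1−ρ) ≥ 1/56.
Equivalently ρ ≥ 1/(1+56) = 1/57.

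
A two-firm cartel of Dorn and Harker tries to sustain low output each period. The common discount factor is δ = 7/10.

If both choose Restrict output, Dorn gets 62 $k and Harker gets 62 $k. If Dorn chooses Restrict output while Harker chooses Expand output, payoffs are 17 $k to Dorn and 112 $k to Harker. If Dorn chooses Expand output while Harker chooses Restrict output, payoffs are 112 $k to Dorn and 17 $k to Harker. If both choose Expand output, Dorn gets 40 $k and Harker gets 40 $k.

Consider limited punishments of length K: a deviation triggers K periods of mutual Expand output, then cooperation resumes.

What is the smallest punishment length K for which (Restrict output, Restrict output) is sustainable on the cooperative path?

11

No profitable deviation requires (62−40)(δ+…+δ^K) ≥ 112−62, i.e. δ+…+δ^K ≥ 25/11 ≈ 2.2727.
With δ = 7/10, the partial sums are K=1: 0.7000, K=2: 1.1900, …, K=9: 2.2392, K=10: 2.2674, K=11: 2.2872.
K = 11 is the first length at which the sum reaches 2.2727.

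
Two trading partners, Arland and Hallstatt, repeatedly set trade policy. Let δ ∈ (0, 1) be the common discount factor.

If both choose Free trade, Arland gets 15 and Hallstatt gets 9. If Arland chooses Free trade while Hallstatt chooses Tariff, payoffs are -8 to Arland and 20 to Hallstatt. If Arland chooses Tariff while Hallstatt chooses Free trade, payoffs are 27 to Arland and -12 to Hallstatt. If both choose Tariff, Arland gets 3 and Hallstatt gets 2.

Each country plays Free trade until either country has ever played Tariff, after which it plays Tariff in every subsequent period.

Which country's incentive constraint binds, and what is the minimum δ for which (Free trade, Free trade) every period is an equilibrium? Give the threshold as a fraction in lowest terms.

Hallstatt; δ ≥ 11/18

Arland: cooperation gives 15 each period; deviation gives 27 once then 3 forever.
  15/(1−δ) ≥ 27 + 3δ/(1−δ) ⇒ δ ≥ 12/24 = 1/2.
Hallstatt: cooperation gives 9 each period; deviation gives 20 once then 2 forever.
  δ ≥ 11/18.
Both must hold, so the binding constraint is Hallstatt's: δ ≥ 11/18.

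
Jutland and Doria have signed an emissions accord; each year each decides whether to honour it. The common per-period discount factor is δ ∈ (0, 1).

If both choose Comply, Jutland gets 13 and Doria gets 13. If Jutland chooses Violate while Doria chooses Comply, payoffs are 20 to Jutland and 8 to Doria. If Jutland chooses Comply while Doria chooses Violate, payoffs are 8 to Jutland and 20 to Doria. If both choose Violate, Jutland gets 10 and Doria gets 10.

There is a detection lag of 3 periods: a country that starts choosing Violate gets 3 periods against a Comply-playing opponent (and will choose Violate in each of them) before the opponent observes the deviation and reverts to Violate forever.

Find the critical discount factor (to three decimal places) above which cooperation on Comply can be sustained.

A deviator earns 20 for 3 periods, then 10 forever; cooperating earns 13 forever. Multiplying the IC by (1−δ):
13 ≥ 20(1−δ^3) + 10δ^3, so 10·δ^3 ≥ 7 and δ^3 ≥ 7/10.
δ ≥ (7/10)^(1/3) ≈ 0.888.

0.888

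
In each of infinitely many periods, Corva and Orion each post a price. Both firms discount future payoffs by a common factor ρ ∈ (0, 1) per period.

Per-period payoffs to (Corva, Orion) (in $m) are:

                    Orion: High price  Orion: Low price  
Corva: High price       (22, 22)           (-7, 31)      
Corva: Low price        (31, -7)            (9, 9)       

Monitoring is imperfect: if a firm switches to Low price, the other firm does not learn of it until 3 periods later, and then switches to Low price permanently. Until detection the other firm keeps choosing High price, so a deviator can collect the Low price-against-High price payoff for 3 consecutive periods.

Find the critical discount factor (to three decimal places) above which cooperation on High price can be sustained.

0.742

Deviating for the 3 undetected periods gains 31−22 = 9 per period over cooperation, then loses 22−9 = 13 per period forever once punishment starts.
Gain: 9(1 + ρ + … + ρ^2); loss: 13·ρ^3/(1−ρ).
No profitable deviation ⇔ 9(1−ρ^3) ≤ 13·ρ^3, i.e. ρ^3 ≥ 9/(9+13) = 9/22.
Hence ρ ≥ (9/22)^(1/3) ≈ 0.742.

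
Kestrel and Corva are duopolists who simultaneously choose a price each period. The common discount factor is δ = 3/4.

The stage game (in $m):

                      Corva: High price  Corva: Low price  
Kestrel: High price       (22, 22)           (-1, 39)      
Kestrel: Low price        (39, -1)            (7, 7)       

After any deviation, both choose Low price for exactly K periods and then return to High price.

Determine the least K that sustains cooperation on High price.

2

No profitable deviation requires (22−7)(δ+…+δ^K) ≥ 39−22, i.e. δ+…+δ^K ≥ 17/15 ≈ 1.1333.
With δ = 3/4, the partial sums are K=1: 0.7500, K=2: 1.3125.
K = 2 is the first length at which the sum reaches 1.1333.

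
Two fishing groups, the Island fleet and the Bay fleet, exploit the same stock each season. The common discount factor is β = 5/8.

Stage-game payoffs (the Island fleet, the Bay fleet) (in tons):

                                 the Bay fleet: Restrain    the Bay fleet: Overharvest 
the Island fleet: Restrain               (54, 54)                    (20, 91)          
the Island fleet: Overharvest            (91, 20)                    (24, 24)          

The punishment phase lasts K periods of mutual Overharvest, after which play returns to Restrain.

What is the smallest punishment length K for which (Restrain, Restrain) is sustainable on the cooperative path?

3

Need Σ_{k=1}^{K} β^k ≥ (91−54)/(54−24) = 1.2333 at β = 5/8.
At K = 2 the sum is 1.0156 < 1.2333; at K = 3 it is 1.2598 ≥ 1.2333.
So the minimum punishment length is K = 3.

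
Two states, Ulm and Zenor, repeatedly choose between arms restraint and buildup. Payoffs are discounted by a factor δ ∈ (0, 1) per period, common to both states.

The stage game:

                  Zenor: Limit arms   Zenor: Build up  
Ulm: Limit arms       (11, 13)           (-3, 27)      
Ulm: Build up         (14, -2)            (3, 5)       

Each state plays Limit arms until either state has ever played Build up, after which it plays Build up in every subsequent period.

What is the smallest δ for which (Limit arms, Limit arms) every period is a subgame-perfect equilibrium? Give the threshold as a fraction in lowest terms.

Ulm: cooperation gives 11 each period; deviation gives 14 once then 3 forever.
  11/(1−δ) ≥ 14 + 3δ/(1−δ) ⇒ δ ≥ 3/11.
Zenor: cooperation gives 13 each period; deviation gives 27 once then 5 forever.
  δ ≥ 14/22 = 7/11.
Both must hold, so the binding constraint is Zenor's: δ ≥ 7/11.

7/11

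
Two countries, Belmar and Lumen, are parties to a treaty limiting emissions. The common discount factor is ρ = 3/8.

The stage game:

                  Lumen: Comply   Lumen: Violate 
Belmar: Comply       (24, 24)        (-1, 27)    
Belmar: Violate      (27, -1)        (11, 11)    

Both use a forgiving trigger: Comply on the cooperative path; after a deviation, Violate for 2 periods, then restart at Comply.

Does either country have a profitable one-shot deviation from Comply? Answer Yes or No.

Comparing payoff streams over the 3 periods until play realigns: cooperate → 24(1+ρ+…+ρ^2); deviate → 27 + 11(ρ+…+ρ^2).
Cooperation is sustained iff (24−11)(ρ+…+ρ^2) ≥ 27−24.
ρ+…+ρ^2 = 3/8·(1−(3/8)^2)/(1−3/8) = 0.5156, and (27−24)/(24−11) = 0.2308.
0.5156 ≥ 0.2308, so cooperation is sustainable.

No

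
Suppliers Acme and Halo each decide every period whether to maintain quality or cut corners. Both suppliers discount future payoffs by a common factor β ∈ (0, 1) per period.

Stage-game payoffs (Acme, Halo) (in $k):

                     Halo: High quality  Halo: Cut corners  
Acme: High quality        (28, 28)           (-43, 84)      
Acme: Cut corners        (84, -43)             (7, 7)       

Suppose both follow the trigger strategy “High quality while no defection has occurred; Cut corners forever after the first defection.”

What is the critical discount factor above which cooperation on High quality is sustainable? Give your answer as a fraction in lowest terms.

One-period gain from deviating is 84 − 28 = 56. The loss is 28 − 7 = 21 in every subsequent period, with present value 21·β/(1−β).
Deviation is unprofitable when 21·β/(1−β) ≥ 56, i.e. β/(1−β) ≥ 8/3.
Equivalently β ≥ 56/(56+21) = 8/11.

8/11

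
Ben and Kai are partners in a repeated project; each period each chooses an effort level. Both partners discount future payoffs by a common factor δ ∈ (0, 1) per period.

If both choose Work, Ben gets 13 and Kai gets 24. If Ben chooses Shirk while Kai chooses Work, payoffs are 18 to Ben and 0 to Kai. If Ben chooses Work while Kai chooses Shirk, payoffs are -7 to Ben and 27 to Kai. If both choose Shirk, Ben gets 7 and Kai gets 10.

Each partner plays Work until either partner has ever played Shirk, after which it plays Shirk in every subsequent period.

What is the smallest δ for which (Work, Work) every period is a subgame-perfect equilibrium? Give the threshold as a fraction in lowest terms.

Ben: cooperation gives 13 each period; deviation gives 18 once then 7 forever.
  13/(1−δ) ≥ 18 + 7δ/(1−δ) ⇒ δ ≥ 5/11.
Kai: cooperation gives 24 each period; deviation gives 27 once then 10 forever.
  δ ≥ 3/17.
Both must hold, so the binding constraint is Ben's: δ ≥ 5/11.

5/11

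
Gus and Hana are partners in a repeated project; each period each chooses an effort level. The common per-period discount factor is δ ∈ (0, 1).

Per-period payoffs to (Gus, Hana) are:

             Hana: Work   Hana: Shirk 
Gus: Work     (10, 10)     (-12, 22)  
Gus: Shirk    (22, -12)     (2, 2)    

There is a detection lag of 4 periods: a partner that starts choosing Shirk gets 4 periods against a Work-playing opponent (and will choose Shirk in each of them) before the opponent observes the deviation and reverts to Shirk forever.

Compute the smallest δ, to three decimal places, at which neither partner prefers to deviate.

0.880

The best deviation is to choose Shirk for all 4 undetected periods, earning 22 each, then 2 forever once detected.
Deviation value: 22(1−δ^4)/(1−δ) + 2δ^4/(1−δ); cooperation value: 10/(1−δ).
IC: 10 ≥ 22(1−δ^4) + 2δ^4 = 22 − 20δ^4.
So δ^4 ≥ 12/20 = 3/5, giving δ ≥ (3/5)^(1/4) ≈ 0.880.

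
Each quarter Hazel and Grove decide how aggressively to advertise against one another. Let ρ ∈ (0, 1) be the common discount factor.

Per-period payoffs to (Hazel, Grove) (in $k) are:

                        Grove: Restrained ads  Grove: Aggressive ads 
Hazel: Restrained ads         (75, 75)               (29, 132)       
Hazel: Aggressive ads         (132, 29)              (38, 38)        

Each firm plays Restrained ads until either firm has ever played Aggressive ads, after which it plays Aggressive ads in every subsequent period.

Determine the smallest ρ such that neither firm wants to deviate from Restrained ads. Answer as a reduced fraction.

75/(1−ρ) ≥ 132 + 38ρ/(1−ρ)
75 ≥ 132 − 94ρ
ρ ≥ 57/94.

57/94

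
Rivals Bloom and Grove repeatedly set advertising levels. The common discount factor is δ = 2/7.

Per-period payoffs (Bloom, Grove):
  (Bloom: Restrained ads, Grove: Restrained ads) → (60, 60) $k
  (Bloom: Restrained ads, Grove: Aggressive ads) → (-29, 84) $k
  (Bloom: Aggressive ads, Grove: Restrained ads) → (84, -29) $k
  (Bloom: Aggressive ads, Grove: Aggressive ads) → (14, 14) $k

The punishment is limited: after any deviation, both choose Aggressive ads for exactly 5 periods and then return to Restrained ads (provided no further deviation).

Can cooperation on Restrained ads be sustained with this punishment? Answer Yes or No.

A one-shot deviation gives 84 now, then 14 for 5 periods, then back to 60.
Gain from deviating: (84−60) today; loss: (60−14) in each of the next 5 periods.
No-deviation condition: (60−14)(δ+…+δ^5) ≥ 84−60, i.e. δ+…+δ^5 ≥ 12/23.
At δ = 2/7: δ+…+δ^5 = 0.3992 < 0.5217.
So cooperation is not sustainable.

No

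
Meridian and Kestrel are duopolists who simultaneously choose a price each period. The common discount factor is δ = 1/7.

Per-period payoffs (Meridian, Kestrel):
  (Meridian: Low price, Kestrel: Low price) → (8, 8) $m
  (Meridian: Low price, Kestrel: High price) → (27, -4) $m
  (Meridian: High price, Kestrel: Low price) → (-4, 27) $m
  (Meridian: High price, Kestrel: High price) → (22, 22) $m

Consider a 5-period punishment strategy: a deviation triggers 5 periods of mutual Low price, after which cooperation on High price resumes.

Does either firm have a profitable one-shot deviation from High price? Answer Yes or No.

Yes

A one-shot deviation gives 27 now, then 8 for 5 periods, then back to 22.
Gain from deviating: (27−22) today; loss: (22−8) in each of the next 5 periods.
No-deviation condition: (22−8)(δ+…+δ^5) ≥ 27−22, i.e. δ+…+δ^5 ≥ 5/14.
At δ = 1/7: δ+…+δ^5 = 0.1667 < 0.3571.
So cooperation is not sustainable.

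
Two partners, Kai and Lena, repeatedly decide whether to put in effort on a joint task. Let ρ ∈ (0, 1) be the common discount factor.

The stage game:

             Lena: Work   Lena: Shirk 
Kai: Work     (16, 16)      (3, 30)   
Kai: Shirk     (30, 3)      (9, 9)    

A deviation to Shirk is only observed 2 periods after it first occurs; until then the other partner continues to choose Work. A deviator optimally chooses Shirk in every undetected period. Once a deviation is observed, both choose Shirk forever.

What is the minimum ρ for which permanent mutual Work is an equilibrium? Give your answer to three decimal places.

0.816

The best deviation is to choose Shirk for all 2 undetected periods, earning 30 each, then 9 forever once detected.
Deviation value: 30(1−ρ^2)/(1−ρ) + 9ρ^2/(1−ρ); cooperation value: 16/(1−ρ).
IC: 16 ≥ 30(1−ρ^2) + 9ρ^2 = 30 − 21ρ^2.
So ρ^2 ≥ 14/21 = 2/3, giving ρ ≥ (2/3)^(1/2) ≈ 0.816.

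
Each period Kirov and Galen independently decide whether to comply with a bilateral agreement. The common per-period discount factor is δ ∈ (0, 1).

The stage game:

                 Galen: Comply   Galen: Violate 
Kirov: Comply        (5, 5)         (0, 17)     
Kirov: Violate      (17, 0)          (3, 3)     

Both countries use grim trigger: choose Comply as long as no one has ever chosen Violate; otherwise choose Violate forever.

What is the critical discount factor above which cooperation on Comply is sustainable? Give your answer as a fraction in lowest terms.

5/(1−δ) ≥ 17 + 3δ/(1−δ)
5 ≥ 17 − 14δ
δ ≥ 12/14 = 6/7.

6/7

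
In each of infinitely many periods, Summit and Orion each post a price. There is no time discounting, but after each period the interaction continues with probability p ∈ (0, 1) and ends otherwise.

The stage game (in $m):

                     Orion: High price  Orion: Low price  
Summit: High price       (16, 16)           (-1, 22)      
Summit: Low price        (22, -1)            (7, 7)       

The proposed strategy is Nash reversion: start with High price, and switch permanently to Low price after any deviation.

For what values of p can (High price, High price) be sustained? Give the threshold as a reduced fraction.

Expected cooperation value is 16 + p·16 + p²·16 + … = 16/(1−p); deviation gives 22 + p·7/(1−p).
16 ≥ 22(1−p) + 7p ⇒ 15p ≥ 6 ⇒ p ≥ 6/15 = 2/5.

2/5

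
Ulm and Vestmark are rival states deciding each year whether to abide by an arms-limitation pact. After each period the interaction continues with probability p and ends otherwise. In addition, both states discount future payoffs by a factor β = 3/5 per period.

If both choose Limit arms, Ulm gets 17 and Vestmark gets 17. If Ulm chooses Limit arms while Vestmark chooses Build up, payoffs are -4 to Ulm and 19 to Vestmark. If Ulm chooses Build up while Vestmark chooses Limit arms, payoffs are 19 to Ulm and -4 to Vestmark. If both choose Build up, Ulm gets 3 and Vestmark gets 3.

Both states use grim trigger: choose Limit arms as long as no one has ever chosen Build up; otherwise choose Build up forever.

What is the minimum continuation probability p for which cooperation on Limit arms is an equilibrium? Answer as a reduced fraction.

With continuation probability p and discount β, the effective per-period discount factor is βp.
Grim-trigger IC: βp ≥ (19−17)/(19−3) = 1/8.
So p ≥ (1/8)/(3/5) = 5/24.

5/24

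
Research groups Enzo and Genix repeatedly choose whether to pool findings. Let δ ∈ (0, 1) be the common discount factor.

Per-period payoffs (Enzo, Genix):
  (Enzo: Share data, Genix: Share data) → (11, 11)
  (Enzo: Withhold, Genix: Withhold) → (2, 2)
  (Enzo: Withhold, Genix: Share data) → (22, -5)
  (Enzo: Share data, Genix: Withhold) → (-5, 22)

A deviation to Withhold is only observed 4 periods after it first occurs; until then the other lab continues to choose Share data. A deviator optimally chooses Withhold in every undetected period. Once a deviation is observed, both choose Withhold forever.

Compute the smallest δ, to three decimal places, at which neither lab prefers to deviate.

0.861

A deviator earns 22 for 4 periods, then 2 forever; cooperating earns 11 forever. Multiplying the IC by (1−δ):
11 ≥ 22(1−δ^4) + 2δ^4, so 20·δ^4 ≥ 11 and δ^4 ≥ 11/20.
δ ≥ (11/20)^(1/4) ≈ 0.861.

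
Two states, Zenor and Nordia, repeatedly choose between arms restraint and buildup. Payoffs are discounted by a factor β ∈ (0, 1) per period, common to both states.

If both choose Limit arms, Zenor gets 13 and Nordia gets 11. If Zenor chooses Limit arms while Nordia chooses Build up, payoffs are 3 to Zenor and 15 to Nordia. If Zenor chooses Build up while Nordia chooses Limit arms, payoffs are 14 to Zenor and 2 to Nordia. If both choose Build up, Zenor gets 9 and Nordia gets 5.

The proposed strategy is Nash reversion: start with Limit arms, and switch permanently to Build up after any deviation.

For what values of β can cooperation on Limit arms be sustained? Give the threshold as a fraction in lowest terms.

Zenor's threshold: (14−13)/(14−9) = 1/5.
Nordia's threshold: (15−11)/(15−5) = 2/5.
1/5 < 2/5, so Nordia binds and β* = 2/5.

2/5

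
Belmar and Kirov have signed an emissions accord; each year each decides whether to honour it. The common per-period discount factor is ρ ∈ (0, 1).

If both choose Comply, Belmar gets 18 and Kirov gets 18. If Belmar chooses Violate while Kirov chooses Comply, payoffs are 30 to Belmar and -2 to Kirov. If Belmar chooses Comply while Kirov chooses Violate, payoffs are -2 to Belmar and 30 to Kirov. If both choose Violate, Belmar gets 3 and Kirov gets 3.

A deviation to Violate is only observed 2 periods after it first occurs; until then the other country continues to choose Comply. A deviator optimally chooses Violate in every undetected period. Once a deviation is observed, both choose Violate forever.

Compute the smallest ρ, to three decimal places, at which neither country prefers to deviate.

0.667

The best deviation is to choose Violate for all 2 undetected periods, earning 30 each, then 3 forever once detected.
Deviation value: 30(1−ρ^2)/(1−ρ) + 3ρ^2/(1−ρ); cooperation value: 18/(1−ρ).
IC: 18 ≥ 30(1−ρ^2) + 3ρ^2 = 30 − 27ρ^2.
So ρ^2 ≥ 12/27 = 4/9, giving ρ ≥ (4/9)^(1/2) ≈ 0.667.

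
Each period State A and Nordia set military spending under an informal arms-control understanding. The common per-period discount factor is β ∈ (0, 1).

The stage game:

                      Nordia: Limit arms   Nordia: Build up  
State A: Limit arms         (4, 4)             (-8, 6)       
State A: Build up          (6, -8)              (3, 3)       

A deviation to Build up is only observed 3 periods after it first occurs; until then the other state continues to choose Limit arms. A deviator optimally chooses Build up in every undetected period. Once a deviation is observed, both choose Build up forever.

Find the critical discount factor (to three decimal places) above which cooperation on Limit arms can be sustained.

0.874

The best deviation is to choose Build up for all 3 undetected periods, earning 6 each, then 3 forever once detected.
Deviation value: 6(1−β^3)/(1−β) + 3β^3/(1−β); cooperation value: 4/(1−β).
IC: 4 ≥ 6(1−β^3) + 3β^3 = 6 − 3β^3.
So β^3 ≥ 2/3, giving β ≥ (2/3)^(1/3) ≈ 0.874.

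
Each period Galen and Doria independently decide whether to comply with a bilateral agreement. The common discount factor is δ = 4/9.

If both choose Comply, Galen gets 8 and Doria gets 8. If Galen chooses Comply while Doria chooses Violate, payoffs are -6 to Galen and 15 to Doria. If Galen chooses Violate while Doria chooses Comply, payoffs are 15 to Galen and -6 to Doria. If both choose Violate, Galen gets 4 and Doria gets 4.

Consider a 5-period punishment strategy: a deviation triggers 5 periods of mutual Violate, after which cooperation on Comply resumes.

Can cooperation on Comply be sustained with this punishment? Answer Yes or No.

No

A one-shot deviation gives 15 now, then 4 for 5 periods, then back to 8.
Gain from deviating: (15−8) today; loss: (8−4) in each of the next 5 periods.
No-deviation condition: (8−4)(δ+…+δ^5) ≥ 15−8, i.e. δ+…+δ^5 ≥ 7/4.
At δ = 4/9: δ+…+δ^5 = 0.7861 < 1.7500.
So cooperation is not sustainable.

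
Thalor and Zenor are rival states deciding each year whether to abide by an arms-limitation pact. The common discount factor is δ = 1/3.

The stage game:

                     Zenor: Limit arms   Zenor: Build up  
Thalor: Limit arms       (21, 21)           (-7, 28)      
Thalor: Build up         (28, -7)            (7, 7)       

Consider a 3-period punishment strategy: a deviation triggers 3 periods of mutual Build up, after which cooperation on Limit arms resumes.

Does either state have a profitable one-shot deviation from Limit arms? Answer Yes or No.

IC: δ+…+δ^3 ≥ (28−21)/(21−7) = 1/2.
At δ = 1/3: partial sum = 0.4815 < 0.5000. Cooperation not sustainable.

Yes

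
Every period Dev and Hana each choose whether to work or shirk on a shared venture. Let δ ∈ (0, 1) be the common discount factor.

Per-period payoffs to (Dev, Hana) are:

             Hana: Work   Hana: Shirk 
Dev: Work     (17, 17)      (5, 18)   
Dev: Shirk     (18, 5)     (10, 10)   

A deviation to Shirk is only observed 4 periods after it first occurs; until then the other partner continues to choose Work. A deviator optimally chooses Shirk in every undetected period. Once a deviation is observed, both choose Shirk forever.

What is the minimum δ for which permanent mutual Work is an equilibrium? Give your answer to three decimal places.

0.595

Deviating for the 4 undetected periods gains 18−17 = 1 per period over cooperation, then loses 17−10 = 7 per period forever once punishment starts.
Gain: 1(1 + δ + … + δ^3); loss: 7·δ^4/(1−δ).
No profitable deviation ⇔ 1(1−δ^4) ≤ 7·δ^4, i.e. δ^4 ≥ 1/(1+7) = 1/8.
Hence δ ≥ (1/8)^(1/4) ≈ 0.595.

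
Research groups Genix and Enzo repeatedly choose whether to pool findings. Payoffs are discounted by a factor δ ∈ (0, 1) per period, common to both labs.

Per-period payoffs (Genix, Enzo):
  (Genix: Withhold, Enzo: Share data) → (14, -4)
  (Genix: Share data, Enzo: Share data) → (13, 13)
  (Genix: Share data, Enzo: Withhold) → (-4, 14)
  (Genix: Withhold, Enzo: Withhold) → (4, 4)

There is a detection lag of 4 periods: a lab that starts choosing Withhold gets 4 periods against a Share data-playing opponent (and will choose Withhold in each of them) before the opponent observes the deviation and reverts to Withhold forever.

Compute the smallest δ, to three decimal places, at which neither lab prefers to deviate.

The best deviation is to choose Withhold for all 4 undetected periods, earning 14 each, then 4 forever once detected.
Deviation value: 14(1−δ^4)/(1−δ) + 4δ^4/(1−δ); cooperation value: 13/(1−δ).
IC: 13 ≥ 14(1−δ^4) + 4δ^4 = 14 − 10δ^4.
So δ^4 ≥ 1/10, giving δ ≥ (1/10)^(1/4) ≈ 0.562.

0.562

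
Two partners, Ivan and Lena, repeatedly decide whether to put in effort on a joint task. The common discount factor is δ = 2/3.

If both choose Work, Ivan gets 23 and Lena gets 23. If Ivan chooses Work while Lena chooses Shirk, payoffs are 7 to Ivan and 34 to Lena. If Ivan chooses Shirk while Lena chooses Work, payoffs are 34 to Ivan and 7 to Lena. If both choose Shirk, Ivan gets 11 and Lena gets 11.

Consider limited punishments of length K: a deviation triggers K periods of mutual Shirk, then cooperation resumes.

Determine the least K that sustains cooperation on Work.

2

No profitable deviation requires (23−11)(δ+…+δ^K) ≥ 34−23, i.e. δ+…+δ^K ≥ 11/12 ≈ 0.9167.
With δ = 2/3, the partial sums are K=1: 0.6667, K=2: 1.1111.
K = 2 is the first length at which the sum reaches 0.9167.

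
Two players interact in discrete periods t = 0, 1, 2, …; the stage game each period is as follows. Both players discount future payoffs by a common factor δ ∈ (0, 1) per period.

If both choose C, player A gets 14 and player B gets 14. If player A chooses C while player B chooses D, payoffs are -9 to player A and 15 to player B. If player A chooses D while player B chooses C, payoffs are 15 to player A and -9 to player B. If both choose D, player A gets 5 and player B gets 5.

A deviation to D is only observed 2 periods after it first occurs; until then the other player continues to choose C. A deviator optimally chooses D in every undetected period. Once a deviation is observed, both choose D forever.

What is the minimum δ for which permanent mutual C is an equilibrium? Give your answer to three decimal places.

The best deviation is to choose D for all 2 undetected periods, earning 15 each, then 5 forever once detected.
Deviation value: 15(1−δ^2)/(1−δ) + 5δ^2/(1−δ); cooperation value: 14/(1−δ).
IC: 14 ≥ 15(1−δ^2) + 5δ^2 = 15 − 10δ^2.
So δ^2 ≥ 1/10, giving δ ≥ (1/10)^(1/2) ≈ 0.316.

0.316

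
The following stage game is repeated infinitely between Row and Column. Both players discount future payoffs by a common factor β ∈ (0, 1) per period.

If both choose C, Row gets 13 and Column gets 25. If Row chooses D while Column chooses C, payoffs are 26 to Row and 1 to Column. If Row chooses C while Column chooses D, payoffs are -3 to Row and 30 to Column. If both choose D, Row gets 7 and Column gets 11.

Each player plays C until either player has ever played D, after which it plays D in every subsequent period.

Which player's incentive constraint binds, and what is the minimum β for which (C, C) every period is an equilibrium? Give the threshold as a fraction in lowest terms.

Row; β ≥ 13/19

Row's threshold: (26−13)/(26−7) = 13/19.
Column's threshold: (30−25)/(30−11) = 5/19.
13/19 > 5/19, so Row binds and β* = 13/19.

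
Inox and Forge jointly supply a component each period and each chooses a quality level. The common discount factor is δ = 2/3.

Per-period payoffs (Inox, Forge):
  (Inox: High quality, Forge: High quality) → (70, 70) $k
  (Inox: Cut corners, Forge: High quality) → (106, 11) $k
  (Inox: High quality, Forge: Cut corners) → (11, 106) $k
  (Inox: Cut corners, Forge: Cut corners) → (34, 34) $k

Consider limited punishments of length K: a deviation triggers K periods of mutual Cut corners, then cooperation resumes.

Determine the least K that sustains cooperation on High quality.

No profitable deviation requires (70−34)(δ+…+δ^K) ≥ 106−70, i.e. δ+…+δ^K ≥ 1 ≈ 1.0000.
With δ = 2/3, the partial sums are K=1: 0.6667, K=2: 1.1111.
K = 2 is the first length at which the sum reaches 1.0000.

2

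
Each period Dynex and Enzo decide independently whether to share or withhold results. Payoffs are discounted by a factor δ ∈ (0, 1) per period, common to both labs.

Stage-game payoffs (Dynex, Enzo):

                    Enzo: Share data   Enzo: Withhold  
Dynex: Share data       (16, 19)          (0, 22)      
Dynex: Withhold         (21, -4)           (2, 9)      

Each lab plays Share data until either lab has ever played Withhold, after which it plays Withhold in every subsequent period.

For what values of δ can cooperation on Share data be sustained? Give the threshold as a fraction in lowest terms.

Dynex: cooperation gives 16 each period; deviation gives 21 once then 2 forever.
  16/(1−δ) ≥ 21 + 2δ/(1−δ) ⇒ δ ≥ 5/19.
Enzo: cooperation gives 19 each period; deviation gives 22 once then 9 forever.
  δ ≥ 3/13.
Both must hold, so the binding constraint is Dynex's: δ ≥ 5/19.

5/19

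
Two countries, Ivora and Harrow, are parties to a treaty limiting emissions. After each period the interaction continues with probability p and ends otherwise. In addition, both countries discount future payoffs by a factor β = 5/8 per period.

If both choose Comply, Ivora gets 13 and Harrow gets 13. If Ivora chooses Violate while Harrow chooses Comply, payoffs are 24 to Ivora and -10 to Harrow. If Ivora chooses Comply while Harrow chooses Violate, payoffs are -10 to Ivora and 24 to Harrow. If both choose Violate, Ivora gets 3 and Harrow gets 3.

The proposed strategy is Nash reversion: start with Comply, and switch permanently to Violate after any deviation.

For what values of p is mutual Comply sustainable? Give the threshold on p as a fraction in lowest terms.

With continuation probability p and discount β, the effective per-period discount factor is βp.
Grim-trigger IC: βp ≥ (24−13)/(24−3) = 11/21.
So p ≥ (11/21)/(5/8) = 88/105.

88/105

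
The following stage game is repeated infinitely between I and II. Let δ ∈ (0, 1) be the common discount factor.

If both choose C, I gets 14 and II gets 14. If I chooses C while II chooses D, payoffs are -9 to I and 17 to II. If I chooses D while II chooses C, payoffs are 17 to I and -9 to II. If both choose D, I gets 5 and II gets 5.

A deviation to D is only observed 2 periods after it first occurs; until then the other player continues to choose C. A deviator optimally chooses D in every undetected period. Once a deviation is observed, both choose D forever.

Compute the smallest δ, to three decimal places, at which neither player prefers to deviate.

The best deviation is to choose D for all 2 undetected periods, earning 17 each, then 5 forever once detected.
Deviation value: 17(1−δ^2)/(1−δ) + 5δ^2/(1−δ); cooperation value: 14/(1−δ).
IC: 14 ≥ 17(1−δ^2) + 5δ^2 = 17 − 12δ^2.
So δ^2 ≥ 3/12 = 1/4, giving δ ≥ (1/4)^(1/2) ≈ 0.500.

0.500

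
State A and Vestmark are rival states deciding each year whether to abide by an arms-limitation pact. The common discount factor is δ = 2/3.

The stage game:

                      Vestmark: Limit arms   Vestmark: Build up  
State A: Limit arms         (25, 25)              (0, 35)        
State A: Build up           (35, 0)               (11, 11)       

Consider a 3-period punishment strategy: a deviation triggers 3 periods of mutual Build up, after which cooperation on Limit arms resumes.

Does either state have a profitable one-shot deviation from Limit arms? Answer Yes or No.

No

IC: δ+…+δ^3 ≥ (35−25)/(25−11) = 5/7.
At δ = 2/3: partial sum = 1.4074 ≥ 0.7143. Cooperation sustainable.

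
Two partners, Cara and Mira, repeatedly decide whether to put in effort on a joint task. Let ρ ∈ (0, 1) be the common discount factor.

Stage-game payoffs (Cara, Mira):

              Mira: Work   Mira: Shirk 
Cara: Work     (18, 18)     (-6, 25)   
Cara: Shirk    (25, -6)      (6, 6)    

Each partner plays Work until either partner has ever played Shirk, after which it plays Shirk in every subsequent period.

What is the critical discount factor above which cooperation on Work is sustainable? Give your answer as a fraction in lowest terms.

7/19

Cooperation forever yields 18 each period: 18/(1−ρ).
Deviating yields 25 once, then 6 forever: 25 + 6ρ/(1−ρ).
No profitable deviation requires 18/(1−ρ) ≥ 25 + 6ρ/(1−ρ).
Multiplying by (1−ρ): 18 ≥ 25(1−ρ) + 6ρ = 25 − 19ρ.
So 19ρ ≥ 7, i.e. ρ ≥ 7/19.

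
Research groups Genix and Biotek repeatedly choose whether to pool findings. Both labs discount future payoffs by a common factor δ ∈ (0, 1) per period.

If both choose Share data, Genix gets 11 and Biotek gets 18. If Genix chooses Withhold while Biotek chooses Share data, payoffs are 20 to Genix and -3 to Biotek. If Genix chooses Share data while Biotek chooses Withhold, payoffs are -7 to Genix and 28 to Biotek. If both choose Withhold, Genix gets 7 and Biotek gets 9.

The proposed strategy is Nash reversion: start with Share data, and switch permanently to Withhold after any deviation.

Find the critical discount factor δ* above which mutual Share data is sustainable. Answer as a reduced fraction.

For Genix: deviation gain 20−11 = 9, per-period punishment loss 11−7 = 4. IC gives δ ≥ 9/13.
For Biotek: gain 10, loss 9 per period, so δ ≥ 10/19.
The tighter constraint is Genix's, so cooperation needs δ ≥ 9/13.

9/13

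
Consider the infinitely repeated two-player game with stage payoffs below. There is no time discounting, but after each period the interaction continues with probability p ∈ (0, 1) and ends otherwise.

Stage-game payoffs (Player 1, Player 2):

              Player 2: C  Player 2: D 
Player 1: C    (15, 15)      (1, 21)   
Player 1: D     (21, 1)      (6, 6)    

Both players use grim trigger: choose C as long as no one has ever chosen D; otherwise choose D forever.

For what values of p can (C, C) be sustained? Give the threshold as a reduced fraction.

2/5

With no time discounting, the continuation probability p plays the role of the discount factor.
Grim-trigger IC: 15/(1−p) ≥ 21 + 6p/(1−p) ⇒ p ≥ (21−15)/(21−6) = 2/5.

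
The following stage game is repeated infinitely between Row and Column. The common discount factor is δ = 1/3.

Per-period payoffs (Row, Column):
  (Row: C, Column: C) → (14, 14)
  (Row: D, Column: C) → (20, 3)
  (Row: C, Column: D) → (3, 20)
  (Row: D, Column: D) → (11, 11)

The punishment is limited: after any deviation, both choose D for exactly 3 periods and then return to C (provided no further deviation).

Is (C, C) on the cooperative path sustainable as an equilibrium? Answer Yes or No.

Comparing payoff streams over the 4 periods until play realigns: cooperate → 14(1+δ+…+δ^3); deviate → 20 + 11(δ+…+δ^3).
Cooperation is sustained iff (14−11)(δ+…+δ^3) ≥ 20−14.
δ+…+δ^3 = 1/3·(1−(1/3)^3)/(1−1/3) = 0.4815, and (20−14)/(14−11) = 2.0000.
0.4815 < 2.0000, so cooperation is not sustainable.

No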